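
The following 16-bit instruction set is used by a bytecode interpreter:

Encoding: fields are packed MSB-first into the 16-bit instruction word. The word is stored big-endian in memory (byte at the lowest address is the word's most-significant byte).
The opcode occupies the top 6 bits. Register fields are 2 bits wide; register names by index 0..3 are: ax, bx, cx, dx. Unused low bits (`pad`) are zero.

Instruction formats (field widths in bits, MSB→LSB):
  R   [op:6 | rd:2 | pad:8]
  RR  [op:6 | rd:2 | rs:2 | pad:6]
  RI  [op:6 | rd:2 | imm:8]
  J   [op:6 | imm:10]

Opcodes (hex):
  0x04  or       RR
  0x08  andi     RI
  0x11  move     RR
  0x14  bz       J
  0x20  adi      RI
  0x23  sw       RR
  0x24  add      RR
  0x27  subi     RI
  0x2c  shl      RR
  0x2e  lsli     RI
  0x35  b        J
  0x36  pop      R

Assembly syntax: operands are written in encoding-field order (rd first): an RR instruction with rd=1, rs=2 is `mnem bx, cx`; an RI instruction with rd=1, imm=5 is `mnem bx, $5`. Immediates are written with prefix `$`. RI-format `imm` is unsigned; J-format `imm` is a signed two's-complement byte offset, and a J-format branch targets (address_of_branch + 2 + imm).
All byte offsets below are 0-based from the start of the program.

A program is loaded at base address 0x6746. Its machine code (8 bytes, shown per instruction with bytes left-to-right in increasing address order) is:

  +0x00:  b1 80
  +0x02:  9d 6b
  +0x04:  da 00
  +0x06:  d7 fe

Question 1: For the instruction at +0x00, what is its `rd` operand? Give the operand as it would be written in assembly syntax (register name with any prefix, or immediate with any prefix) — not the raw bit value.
bx

off 0x00: read b1 80 as big → 0xb180
  op=0xb180>>10=0x2c ⇒ shl (RR)
  rd@[9:8]=0x1 ⇒ bx
  rs@[7:6]=0x2 ⇒ cx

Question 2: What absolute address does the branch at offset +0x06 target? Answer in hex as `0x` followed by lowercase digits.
off 0x06: read d7 fe as big → 0xd7fe
  top 6b → 0x35 → b [J]
  imm@[9:0]=0x3fe (s10→-2) ⇒ $-2
  target = base 0x6746 + off 0x06 + 2 + imm -2 = 0x674c

0x674c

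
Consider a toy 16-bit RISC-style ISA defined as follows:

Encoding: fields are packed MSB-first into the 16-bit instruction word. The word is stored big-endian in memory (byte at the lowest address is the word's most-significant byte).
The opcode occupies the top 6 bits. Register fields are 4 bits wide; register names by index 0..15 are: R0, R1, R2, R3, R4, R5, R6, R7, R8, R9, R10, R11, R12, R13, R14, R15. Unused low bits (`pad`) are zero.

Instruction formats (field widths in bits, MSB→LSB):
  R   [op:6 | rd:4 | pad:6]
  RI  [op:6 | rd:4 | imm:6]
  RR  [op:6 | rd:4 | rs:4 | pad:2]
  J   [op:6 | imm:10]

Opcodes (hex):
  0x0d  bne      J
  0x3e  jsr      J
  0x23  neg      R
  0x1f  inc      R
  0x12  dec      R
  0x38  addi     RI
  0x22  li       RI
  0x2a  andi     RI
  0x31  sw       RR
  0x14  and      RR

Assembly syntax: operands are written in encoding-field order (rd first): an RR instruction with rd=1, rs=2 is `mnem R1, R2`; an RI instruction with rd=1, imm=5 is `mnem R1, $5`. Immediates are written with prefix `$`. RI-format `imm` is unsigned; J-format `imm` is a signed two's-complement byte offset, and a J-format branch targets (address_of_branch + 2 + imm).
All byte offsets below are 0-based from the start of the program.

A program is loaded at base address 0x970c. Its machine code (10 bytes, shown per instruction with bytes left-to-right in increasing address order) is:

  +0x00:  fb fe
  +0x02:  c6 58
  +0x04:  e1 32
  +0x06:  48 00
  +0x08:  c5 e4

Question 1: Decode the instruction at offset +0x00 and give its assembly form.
+0x00: fb fe ⇒ word 0xfbfe (big)
  opcode bits[15:10]=0x3e: jsr/J
  imm: (w>>0)&0x3ff=0x3fe (s10→-2) → $-2

jsr $-2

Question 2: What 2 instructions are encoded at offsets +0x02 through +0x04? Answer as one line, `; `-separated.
sw R9, R6; addi R4, $50

+0x02: c6 58 ⇒ word 0xc658 (big)
  top 6b → 0x31 → sw [RR]
  rd@[9:6]=0x9 ⇒ R9
  rs@[5:2]=0x6 ⇒ R6
+0x04: e1 32 ⇒ word 0xe132 (big)
  top 6b → 0x38 → addi [RI]
  rd@[9:6]=0x4 ⇒ R4
  imm@[5:0]=0x32 ⇒ $50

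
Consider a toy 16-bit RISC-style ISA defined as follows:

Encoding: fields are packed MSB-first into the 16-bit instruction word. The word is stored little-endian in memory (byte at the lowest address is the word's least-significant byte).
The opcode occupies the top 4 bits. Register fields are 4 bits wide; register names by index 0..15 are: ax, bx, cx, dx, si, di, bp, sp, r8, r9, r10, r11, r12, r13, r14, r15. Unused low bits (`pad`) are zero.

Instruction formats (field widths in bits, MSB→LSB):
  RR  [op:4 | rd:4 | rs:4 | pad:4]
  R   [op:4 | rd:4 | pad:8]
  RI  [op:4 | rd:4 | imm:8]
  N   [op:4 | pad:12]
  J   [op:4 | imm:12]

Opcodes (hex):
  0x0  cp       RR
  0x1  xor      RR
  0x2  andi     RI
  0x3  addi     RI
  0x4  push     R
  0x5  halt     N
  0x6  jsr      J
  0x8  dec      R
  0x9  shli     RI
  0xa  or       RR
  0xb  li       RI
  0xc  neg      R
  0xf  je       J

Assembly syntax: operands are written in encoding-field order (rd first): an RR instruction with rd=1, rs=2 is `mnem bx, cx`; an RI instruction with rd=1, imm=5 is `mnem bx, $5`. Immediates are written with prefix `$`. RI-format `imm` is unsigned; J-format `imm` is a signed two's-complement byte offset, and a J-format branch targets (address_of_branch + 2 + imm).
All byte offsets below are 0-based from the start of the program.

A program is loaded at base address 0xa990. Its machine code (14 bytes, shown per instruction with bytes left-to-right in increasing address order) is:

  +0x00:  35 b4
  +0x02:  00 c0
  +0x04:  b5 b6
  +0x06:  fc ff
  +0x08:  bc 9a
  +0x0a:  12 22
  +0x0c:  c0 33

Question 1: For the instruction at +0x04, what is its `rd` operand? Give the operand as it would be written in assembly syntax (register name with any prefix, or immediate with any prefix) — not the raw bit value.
+0x04: b5 b6 ⇒ word 0xb6b5 (little)
  op=0xb6b5>>12=0xb ⇒ li (RI)
  rd: (w>>8)&0xf=0x6 → bp
  imm: (w>>0)&0xff=0xb5 → $181

bp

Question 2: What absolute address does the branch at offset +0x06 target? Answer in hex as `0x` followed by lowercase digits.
0xa994

[06] fc ff → 0xfffc
  top 4b → 0xf → je [J]
  imm@[11:0]=0xffc (s12→-4) ⇒ $-4
  target = base 0xa990 + off 0x06 + 2 + imm -4 = 0xa994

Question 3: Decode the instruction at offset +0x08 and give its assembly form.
off 0x08: read bc 9a as little → 0x9abc
  op=0x9abc>>12=0x9 ⇒ shli (RI)
  [11:8] rd=10 = r10
  [7:0] imm=188 = $188

shli r10, $188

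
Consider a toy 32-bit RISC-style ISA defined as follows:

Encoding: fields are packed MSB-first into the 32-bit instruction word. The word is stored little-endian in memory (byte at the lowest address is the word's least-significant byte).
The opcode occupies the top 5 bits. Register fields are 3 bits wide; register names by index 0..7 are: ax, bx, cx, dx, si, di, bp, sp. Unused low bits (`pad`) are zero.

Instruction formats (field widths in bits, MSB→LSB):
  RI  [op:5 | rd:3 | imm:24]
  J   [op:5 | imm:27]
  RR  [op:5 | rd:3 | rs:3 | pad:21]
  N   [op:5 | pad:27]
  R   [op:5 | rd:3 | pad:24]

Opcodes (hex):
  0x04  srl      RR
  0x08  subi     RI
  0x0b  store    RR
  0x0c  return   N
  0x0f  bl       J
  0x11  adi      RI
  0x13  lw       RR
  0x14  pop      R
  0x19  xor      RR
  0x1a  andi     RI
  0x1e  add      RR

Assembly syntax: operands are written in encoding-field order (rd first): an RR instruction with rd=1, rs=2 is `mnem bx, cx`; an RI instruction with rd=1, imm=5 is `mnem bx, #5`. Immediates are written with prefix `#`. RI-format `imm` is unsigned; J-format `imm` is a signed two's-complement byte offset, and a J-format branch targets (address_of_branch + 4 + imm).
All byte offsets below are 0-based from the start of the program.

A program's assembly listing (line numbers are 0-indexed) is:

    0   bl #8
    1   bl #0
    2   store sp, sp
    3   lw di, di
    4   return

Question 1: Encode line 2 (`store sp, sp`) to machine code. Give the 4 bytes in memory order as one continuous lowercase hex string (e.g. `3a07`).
line 2 (store): pack op=0xb:5|rd=7:3|rs=7:3|pad=0:21 = 0x5fe00000; little→ 00 00 e0 5f

0000e05f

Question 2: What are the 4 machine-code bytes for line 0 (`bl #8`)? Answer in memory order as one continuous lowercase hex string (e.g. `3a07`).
08000078

0. bl fields op=0xf:5|imm=8:27 → word 78000008h → 08 00 00 78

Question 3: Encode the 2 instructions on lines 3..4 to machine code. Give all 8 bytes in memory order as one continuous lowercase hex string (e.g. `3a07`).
0000a09d00000060

L3: lw op=0x13:5|rd=5:3|rs=5:3|pad=0:21 ⇒ 0x9da00000 ⇒ little 00 00 a0 9d
L4: return op=0xc:5|pad=0:27 ⇒ 0x60000000 ⇒ little 00 00 00 60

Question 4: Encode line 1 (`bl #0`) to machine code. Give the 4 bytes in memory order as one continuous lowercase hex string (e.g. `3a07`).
00000078

L1: bl op=0xf:5|imm=0:27 ⇒ 0x78000000 ⇒ little 00 00 00 78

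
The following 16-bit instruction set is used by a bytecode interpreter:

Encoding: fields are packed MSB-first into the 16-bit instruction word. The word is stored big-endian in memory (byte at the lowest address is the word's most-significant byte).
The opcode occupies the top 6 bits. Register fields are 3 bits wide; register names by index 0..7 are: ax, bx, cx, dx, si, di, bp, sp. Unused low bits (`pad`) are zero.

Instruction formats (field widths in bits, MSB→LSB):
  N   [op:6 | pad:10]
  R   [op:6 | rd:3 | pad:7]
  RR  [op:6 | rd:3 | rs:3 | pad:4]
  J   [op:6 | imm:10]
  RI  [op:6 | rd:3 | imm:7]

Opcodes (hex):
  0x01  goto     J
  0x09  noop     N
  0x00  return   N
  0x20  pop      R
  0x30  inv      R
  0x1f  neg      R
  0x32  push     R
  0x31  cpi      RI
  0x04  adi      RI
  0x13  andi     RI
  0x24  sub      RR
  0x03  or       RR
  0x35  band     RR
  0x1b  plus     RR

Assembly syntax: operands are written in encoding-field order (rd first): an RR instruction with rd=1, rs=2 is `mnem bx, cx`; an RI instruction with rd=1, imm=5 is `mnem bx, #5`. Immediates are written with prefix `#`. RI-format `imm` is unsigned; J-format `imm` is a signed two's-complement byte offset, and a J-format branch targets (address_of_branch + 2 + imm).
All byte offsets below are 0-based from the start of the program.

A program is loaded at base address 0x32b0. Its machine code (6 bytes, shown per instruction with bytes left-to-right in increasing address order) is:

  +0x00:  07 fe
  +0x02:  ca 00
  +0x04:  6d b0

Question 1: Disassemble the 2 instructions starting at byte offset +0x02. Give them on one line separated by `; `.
off 0x02: read ca 00 as big → 0xca00
  op=0xca00>>10=0x32 ⇒ push (R)
  rd@[9:7]=0x4 ⇒ si
off 0x04: read 6d b0 as big → 0x6db0
  op=0x6db0>>10=0x1b ⇒ plus (RR)
  rd@[9:7]=0x3 ⇒ dx
  rs@[6:4]=0x3 ⇒ dx

push si; plus dx, dx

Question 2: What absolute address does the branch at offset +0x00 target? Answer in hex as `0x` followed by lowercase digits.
0x32b0

[00] 07 fe → 0x07fe
  top 6b → 0x1 → goto [J]
  [9:0] imm=1022 (s10→-2) = #-2
  target = base 0x32b0 + off 0x00 + 2 + imm -2 = 0x32b0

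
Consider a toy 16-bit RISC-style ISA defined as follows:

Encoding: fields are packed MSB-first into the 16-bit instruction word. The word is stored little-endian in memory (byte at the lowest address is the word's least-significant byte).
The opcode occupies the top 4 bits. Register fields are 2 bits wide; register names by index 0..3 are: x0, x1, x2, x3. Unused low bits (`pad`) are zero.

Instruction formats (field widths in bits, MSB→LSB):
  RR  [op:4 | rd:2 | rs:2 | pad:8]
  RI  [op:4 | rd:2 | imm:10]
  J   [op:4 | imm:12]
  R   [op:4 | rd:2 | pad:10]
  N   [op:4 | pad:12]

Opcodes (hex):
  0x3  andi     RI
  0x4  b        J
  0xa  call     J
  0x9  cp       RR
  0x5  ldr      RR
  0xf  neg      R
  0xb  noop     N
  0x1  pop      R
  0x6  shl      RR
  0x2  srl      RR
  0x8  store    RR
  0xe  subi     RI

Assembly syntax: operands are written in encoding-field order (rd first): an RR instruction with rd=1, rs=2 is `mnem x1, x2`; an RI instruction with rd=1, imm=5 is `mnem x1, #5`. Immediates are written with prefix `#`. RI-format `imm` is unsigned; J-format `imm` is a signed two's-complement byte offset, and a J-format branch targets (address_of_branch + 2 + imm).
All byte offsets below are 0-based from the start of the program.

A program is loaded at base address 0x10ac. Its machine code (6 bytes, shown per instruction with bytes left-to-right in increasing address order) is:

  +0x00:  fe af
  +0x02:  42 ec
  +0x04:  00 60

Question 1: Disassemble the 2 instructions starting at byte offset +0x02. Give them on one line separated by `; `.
+0x02: 42 ec ⇒ word 0xec42 (little)
  op=0xec42>>12=0xe ⇒ subi (RI)
  rd@[11:10]=0x3 ⇒ x3
  imm@[9:0]=0x42 ⇒ #66
+0x04: 00 60 ⇒ word 0x6000 (little)
  op=0x6000>>12=0x6 ⇒ shl (RR)
  rd@[11:10]=0x0 ⇒ x0
  rs@[9:8]=0x0 ⇒ x0

subi x3, #66; shl x0, x0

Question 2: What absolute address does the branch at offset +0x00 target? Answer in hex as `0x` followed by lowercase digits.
[00] fe af → 0xaffe
  op=0xaffe>>12=0xa ⇒ call (J)
  imm: (w>>0)&0xfff=0xffe (s12→-2) → #-2
  target = base 0x10ac + off 0x00 + 2 + imm -2 = 0x10ac

0x10ac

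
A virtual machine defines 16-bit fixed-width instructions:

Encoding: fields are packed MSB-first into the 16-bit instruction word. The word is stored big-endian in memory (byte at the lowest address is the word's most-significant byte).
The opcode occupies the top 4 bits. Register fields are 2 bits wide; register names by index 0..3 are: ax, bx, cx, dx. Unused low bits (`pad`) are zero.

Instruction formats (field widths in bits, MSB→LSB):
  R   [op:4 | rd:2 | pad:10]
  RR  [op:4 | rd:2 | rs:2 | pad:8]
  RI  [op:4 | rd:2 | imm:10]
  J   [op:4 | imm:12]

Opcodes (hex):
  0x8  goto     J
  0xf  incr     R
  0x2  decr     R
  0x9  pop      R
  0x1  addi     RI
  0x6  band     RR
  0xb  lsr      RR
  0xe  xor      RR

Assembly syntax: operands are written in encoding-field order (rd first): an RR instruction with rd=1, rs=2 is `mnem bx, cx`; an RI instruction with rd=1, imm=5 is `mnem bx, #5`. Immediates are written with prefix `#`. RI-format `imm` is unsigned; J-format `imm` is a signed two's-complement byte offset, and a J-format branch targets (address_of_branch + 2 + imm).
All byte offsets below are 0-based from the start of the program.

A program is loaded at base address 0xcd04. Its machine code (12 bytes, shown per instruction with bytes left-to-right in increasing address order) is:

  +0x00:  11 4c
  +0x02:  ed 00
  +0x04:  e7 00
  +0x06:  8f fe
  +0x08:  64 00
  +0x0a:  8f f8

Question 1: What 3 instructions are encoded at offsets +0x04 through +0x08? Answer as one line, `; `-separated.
+0x04: e7 00 ⇒ word 0xe700 (big)
  op=0xe700>>12=0xe ⇒ xor (RR)
  rd: (w>>10)&0x3=0x1 → bx
  rs: (w>>8)&0x3=0x3 → dx
+0x06: 8f fe ⇒ word 0x8ffe (big)
  op=0x8ffe>>12=0x8 ⇒ goto (J)
  imm: (w>>0)&0xfff=0xffe (s12→-2) → #-2
+0x08: 64 00 ⇒ word 0x6400 (big)
  op=0x6400>>12=0x6 ⇒ band (RR)
  rd: (w>>10)&0x3=0x1 → bx
  rs: (w>>8)&0x3=0x0 → ax

xor bx, dx; goto #-2; band bx, ax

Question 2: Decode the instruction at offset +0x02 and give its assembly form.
xor dx, bx

+0x02: ed 00 ⇒ word 0xed00 (big)
  op=0xed00>>12=0xe ⇒ xor (RR)
  rd@[11:10]=0x3 ⇒ dx
  rs@[9:8]=0x1 ⇒ bx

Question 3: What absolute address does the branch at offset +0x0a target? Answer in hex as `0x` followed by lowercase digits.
@+0a  big-endian(8f f8) = 0x8ff8
  top 4b → 0x8 → goto [J]
  imm: (w>>0)&0xfff=0xff8 (s12→-8) → #-8
  target = base 0xcd04 + off 0x0a + 2 + imm -8 = 0xcd08

0xcd08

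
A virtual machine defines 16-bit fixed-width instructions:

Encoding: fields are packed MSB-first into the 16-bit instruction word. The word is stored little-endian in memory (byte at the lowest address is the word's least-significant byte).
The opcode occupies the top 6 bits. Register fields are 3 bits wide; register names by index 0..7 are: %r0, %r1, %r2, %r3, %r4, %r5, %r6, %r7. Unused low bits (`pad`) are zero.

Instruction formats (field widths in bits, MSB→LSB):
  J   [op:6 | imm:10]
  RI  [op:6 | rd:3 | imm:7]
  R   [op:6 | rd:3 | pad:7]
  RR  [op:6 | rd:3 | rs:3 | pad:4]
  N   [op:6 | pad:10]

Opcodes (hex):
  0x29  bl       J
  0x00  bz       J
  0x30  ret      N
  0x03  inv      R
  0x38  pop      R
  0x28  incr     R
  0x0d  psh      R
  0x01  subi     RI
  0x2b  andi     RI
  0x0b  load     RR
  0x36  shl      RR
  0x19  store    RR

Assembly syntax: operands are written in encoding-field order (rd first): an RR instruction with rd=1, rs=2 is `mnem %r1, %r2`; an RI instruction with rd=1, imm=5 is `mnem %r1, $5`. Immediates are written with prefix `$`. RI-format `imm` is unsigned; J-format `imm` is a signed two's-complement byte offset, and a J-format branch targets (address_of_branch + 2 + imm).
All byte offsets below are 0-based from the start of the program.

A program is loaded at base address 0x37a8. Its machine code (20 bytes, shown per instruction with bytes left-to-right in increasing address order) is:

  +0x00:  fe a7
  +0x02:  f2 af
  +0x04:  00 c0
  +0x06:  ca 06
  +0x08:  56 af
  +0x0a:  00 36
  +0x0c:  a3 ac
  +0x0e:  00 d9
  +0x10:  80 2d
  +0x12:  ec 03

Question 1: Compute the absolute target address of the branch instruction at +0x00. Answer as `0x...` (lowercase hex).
[00] fe a7 → 0xa7fe
  op=0xa7fe>>10=0x29 ⇒ bl (J)
  imm: (w>>0)&0x3ff=0x3fe (s10→-2) → $-2
  target = base 0x37a8 + off 0x00 + 2 + imm -2 = 0x37a8

0x37a8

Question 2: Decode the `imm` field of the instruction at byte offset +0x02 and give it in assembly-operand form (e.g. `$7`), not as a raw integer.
off 0x02: read f2 af as little → 0xaff2
  top 6b → 0x2b → andi [RI]
  [9:7] rd=7 = %r7
  [6:0] imm=114 = $114

$114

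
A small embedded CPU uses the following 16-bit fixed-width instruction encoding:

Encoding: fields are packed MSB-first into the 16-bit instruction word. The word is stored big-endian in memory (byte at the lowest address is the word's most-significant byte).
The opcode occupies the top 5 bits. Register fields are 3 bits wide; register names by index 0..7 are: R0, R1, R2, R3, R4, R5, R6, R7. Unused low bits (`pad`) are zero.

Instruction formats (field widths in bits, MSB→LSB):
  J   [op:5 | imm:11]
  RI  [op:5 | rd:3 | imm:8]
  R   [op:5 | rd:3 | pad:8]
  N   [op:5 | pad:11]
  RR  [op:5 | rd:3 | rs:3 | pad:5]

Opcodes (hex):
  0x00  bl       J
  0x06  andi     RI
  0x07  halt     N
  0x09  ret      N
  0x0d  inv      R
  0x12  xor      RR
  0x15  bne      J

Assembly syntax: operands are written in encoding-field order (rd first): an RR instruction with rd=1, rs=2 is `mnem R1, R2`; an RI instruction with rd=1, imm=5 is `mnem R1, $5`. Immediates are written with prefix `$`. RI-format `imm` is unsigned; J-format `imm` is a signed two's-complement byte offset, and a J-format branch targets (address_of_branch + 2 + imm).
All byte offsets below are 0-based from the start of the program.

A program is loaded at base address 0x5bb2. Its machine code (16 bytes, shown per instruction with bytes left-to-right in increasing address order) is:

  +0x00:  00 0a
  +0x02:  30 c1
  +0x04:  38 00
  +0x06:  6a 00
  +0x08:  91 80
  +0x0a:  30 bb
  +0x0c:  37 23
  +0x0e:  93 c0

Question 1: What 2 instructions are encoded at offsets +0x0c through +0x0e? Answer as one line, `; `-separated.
+0x0c: 37 23 ⇒ word 0x3723 (big)
  op=0x3723>>11=0x6 ⇒ andi (RI)
  rd@[10:8]=0x7 ⇒ R7
  imm@[7:0]=0x23 ⇒ $35
+0x0e: 93 c0 ⇒ word 0x93c0 (big)
  op=0x93c0>>11=0x12 ⇒ xor (RR)
  rd@[10:8]=0x3 ⇒ R3
  rs@[7:5]=0x6 ⇒ R6

andi R7, $35; xor R3, R6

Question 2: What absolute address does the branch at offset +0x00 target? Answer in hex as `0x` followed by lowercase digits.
+0x00: 00 0a ⇒ word 0x000a (big)
  op=0x000a>>11=0x0 ⇒ bl (J)
  imm: (w>>0)&0x7ff=0xa → $10
  target = base 0x5bb2 + off 0x00 + 2 + imm 10 = 0x5bbe

0x5bbe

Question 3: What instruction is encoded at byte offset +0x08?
@+08  big-endian(91 80) = 0x9180
  top 5b → 0x12 → xor [RR]
  rd@[10:8]=0x1 ⇒ R1
  rs@[7:5]=0x4 ⇒ R4

xor R1, R4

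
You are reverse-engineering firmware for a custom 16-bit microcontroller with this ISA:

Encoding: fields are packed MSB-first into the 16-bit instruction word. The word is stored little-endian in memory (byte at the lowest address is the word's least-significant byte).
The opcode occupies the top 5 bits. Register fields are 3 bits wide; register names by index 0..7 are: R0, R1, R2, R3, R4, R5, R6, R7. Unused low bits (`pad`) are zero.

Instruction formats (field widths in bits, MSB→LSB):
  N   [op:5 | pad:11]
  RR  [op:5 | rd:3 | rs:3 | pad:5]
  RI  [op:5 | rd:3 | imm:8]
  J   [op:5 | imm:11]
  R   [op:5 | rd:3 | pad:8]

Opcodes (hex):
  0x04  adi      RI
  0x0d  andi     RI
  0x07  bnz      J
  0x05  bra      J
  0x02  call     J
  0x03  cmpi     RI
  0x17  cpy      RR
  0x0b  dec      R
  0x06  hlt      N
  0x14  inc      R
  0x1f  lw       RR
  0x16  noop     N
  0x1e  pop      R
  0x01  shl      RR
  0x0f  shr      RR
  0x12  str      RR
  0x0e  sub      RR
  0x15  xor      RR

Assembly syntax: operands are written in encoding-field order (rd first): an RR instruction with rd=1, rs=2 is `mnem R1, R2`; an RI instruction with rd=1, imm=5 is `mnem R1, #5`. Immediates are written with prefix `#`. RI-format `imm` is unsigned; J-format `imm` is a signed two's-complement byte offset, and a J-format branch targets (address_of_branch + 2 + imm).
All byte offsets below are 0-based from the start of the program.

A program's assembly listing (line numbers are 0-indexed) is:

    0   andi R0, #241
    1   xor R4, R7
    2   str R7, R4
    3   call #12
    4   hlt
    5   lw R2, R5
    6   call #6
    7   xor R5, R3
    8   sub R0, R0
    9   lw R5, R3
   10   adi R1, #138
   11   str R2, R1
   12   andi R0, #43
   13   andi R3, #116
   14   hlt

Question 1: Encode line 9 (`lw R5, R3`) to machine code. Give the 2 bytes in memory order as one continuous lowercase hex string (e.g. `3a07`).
L9: lw op=0x1f:5|rd=5:3|rs=3:3|pad=0:5 ⇒ 0xfd60 ⇒ little 60 fd

60fd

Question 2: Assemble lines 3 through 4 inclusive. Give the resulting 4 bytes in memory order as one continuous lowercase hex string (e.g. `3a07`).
line 3 (call): pack op=0x2:5|imm=12:11 = 0x100c; little→ 0c 10
line 4 (hlt): pack op=0x6:5|pad=0:11 = 0x3000; little→ 00 30

0c100030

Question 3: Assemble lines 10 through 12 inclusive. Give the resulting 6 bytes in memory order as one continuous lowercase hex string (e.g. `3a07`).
8a2120922b68

line 10 (adi): pack op=0x4:5|rd=1:3|imm=138:8 = 0x218a; little→ 8a 21
line 11 (str): pack op=0x12:5|rd=2:3|rs=1:3|pad=0:5 = 0x9220; little→ 20 92
line 12 (andi): pack op=0xd:5|rd=0:3|imm=43:8 = 0x682b; little→ 2b 68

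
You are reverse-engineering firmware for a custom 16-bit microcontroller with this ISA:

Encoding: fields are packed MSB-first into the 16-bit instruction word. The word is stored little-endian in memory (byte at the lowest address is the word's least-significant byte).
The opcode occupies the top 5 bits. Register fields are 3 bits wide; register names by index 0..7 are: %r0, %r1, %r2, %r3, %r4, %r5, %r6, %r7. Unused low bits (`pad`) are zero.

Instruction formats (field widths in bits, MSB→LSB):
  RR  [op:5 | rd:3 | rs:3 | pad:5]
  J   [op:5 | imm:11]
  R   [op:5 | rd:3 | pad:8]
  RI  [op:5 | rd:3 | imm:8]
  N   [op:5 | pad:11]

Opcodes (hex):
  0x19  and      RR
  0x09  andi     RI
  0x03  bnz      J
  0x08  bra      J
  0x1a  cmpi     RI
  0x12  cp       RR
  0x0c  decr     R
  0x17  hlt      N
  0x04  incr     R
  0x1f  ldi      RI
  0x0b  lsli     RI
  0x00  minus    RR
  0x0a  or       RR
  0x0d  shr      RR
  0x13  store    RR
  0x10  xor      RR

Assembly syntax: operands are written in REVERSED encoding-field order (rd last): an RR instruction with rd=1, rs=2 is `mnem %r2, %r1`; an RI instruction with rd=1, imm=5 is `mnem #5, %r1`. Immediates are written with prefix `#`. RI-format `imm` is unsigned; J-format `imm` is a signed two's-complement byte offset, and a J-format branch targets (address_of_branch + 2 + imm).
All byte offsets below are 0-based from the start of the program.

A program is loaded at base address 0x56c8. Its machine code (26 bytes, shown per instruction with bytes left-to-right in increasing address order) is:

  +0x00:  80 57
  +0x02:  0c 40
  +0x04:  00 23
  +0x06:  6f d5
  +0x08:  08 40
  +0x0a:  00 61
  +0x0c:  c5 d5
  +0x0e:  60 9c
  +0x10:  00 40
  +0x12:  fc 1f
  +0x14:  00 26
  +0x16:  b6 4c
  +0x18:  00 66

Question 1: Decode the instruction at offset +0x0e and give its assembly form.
store %r3, %r4

@+0e  little-endian(60 9c) = 0x9c60
  op=0x9c60>>11=0x13 ⇒ store (RR)
  rd: (w>>8)&0x7=0x4 → %r4
  rs: (w>>5)&0x7=0x3 → %r3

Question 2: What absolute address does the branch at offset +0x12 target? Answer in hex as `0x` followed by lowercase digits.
off 0x12: read fc 1f as little → 0x1ffc
  opcode bits[15:11]=0x3: bnz/J
  imm: (w>>0)&0x7ff=0x7fc (s11→-4) → #-4
  target = base 0x56c8 + off 0x12 + 2 + imm -4 = 0x56d8

0x56d8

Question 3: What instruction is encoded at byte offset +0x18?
@+18  little-endian(00 66) = 0x6600
  top 5b → 0xc → decr [R]
  rd@[10:8]=0x6 ⇒ %r6

decr %r6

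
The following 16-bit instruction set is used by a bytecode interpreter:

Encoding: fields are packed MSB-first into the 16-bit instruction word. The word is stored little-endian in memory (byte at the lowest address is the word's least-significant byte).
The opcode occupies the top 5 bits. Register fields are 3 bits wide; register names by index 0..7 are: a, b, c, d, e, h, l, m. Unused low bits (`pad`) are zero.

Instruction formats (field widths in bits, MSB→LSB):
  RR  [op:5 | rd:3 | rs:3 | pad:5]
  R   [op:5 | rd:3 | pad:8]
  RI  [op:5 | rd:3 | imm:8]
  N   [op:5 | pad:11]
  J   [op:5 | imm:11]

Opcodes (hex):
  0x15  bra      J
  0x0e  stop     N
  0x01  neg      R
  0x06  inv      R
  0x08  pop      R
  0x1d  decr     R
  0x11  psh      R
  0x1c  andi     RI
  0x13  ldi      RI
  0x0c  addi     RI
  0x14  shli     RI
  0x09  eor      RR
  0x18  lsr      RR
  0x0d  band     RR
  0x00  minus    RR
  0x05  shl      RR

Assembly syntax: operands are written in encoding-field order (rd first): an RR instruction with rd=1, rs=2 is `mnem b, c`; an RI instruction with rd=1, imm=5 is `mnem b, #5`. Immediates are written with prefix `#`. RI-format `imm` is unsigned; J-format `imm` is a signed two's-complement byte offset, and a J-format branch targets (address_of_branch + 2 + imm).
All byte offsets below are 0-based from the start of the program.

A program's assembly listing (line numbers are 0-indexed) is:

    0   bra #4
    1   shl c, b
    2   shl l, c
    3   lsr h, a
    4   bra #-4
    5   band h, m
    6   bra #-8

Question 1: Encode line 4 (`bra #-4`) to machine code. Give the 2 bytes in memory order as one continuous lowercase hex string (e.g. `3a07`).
L4: bra op=0x15:5|imm=-4:11 ⇒ 0xaffc ⇒ little fc af

fcaf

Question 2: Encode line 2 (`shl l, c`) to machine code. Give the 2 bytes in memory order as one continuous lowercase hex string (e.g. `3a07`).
402e

line 2 (shl): pack op=0x5:5|rd=6:3|rs=2:3|pad=0:5 = 0x2e40; little→ 40 2e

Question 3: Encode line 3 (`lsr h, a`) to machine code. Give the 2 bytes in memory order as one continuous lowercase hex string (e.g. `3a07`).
00c5

3. lsr fields op=0x18:5|rd=5:3|rs=0:3|pad=0:5 → word c500h → 00 c5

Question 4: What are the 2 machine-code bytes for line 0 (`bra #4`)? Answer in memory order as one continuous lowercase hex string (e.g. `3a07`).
04a8

line 0 (bra): pack op=0x15:5|imm=4:11 = 0xa804; little→ 04 a8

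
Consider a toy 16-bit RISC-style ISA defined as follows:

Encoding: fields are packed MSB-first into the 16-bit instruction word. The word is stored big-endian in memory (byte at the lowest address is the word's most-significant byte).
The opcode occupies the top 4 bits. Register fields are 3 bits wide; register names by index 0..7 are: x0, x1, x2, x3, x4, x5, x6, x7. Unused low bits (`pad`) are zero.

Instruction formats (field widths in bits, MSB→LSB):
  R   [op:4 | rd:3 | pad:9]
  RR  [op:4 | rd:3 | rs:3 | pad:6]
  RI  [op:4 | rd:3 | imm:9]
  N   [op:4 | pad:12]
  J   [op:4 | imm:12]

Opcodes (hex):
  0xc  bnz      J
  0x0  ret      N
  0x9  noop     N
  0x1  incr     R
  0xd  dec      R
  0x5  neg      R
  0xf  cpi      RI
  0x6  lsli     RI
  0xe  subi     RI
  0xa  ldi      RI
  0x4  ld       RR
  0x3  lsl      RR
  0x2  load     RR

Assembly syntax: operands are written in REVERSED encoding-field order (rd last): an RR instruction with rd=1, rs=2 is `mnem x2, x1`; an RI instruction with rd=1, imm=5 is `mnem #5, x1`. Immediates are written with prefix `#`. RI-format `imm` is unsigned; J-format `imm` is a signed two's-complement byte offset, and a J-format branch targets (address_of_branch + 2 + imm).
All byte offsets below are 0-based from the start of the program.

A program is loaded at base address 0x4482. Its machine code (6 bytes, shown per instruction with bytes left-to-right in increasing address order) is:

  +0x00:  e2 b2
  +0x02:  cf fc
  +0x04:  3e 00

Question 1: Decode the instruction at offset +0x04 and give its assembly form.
lsl x0, x7

+0x04: 3e 00 ⇒ word 0x3e00 (big)
  top 4b → 0x3 → lsl [RR]
  rd@[11:9]=0x7 ⇒ x7
  rs@[8:6]=0x0 ⇒ x0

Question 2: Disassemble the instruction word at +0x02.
bnz #-4

+0x02: cf fc ⇒ word 0xcffc (big)
  top 4b → 0xc → bnz [J]
  imm: (w>>0)&0xfff=0xffc (s12→-4) → #-4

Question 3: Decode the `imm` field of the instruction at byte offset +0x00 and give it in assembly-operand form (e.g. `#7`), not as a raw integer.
+0x00: e2 b2 ⇒ word 0xe2b2 (big)
  op=0xe2b2>>12=0xe ⇒ subi (RI)
  rd@[11:9]=0x1 ⇒ x1
  imm@[8:0]=0xb2 ⇒ #178

#178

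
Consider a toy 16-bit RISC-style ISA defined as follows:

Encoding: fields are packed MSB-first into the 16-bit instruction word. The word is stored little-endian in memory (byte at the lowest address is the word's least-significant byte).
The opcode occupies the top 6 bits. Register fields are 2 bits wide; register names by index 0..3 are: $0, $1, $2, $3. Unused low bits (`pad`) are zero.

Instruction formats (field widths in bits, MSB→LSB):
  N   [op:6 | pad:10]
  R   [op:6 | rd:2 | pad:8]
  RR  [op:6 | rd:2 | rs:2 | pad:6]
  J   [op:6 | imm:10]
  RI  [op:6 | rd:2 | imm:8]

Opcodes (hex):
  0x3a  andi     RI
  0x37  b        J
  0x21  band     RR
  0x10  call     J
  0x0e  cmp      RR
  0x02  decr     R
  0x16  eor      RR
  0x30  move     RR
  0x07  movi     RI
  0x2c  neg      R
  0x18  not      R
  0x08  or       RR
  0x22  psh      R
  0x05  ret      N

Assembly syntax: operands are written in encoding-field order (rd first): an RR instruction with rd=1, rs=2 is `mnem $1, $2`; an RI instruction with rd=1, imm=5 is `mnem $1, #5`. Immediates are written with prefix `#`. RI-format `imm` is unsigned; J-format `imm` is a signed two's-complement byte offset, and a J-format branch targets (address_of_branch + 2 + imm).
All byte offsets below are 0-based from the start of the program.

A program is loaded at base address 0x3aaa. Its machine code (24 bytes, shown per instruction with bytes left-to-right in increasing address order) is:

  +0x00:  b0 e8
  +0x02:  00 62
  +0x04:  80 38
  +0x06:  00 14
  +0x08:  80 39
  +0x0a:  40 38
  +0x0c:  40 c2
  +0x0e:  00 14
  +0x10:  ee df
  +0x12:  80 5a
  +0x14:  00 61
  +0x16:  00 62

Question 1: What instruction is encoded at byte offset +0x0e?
ret

+0x0e: 00 14 ⇒ word 0x1400 (little)
  opcode bits[15:10]=0x5: ret/N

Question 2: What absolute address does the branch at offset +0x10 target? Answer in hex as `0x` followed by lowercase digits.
0x3aaa

+0x10: ee df ⇒ word 0xdfee (little)
  op=0xdfee>>10=0x37 ⇒ b (J)
  imm: (w>>0)&0x3ff=0x3ee (s10→-18) → #-18
  target = base 0x3aaa + off 0x10 + 2 + imm -18 = 0x3aaa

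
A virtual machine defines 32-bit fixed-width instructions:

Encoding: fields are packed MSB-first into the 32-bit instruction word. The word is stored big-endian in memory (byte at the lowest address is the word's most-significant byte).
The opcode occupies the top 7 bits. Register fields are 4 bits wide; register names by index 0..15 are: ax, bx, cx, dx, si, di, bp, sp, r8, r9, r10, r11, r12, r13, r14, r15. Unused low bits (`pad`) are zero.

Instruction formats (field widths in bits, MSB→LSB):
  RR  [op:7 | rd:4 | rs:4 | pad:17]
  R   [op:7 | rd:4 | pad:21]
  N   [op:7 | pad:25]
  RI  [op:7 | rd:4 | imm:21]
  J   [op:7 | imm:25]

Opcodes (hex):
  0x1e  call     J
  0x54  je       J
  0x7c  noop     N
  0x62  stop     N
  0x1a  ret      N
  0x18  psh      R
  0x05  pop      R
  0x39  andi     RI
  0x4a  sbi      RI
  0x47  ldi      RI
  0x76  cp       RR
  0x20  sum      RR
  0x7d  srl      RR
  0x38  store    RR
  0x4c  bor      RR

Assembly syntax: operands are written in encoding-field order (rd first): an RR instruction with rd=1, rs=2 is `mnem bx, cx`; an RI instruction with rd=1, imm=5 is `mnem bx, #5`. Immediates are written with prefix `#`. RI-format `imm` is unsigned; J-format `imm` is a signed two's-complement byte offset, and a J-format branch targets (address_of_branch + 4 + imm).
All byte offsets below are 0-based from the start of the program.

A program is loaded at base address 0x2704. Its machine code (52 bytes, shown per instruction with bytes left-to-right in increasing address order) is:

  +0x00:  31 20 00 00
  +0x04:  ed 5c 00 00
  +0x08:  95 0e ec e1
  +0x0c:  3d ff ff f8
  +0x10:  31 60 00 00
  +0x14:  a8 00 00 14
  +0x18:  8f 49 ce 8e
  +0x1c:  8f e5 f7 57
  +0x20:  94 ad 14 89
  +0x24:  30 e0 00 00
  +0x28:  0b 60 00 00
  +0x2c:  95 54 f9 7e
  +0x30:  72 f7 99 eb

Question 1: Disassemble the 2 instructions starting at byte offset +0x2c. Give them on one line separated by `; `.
sbi r10, #1374590; andi sp, #1546731

+0x2c: 95 54 f9 7e ⇒ word 0x9554f97e (big)
  op=0x9554f97e>>25=0x4a ⇒ sbi (RI)
  rd: (w>>21)&0xf=0xa → r10
  imm: (w>>0)&0x1fffff=0x14f97e → #1374590
+0x30: 72 f7 99 eb ⇒ word 0x72f799eb (big)
  op=0x72f799eb>>25=0x39 ⇒ andi (RI)
  rd: (w>>21)&0xf=0x7 → sp
  imm: (w>>0)&0x1fffff=0x1799eb → #1546731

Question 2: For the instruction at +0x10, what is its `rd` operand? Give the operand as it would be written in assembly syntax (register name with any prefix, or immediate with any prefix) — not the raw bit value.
r11

off 0x10: read 31 60 00 00 as big → 0x31600000
  top 7b → 0x18 → psh [R]
  rd: (w>>21)&0xf=0xb → r11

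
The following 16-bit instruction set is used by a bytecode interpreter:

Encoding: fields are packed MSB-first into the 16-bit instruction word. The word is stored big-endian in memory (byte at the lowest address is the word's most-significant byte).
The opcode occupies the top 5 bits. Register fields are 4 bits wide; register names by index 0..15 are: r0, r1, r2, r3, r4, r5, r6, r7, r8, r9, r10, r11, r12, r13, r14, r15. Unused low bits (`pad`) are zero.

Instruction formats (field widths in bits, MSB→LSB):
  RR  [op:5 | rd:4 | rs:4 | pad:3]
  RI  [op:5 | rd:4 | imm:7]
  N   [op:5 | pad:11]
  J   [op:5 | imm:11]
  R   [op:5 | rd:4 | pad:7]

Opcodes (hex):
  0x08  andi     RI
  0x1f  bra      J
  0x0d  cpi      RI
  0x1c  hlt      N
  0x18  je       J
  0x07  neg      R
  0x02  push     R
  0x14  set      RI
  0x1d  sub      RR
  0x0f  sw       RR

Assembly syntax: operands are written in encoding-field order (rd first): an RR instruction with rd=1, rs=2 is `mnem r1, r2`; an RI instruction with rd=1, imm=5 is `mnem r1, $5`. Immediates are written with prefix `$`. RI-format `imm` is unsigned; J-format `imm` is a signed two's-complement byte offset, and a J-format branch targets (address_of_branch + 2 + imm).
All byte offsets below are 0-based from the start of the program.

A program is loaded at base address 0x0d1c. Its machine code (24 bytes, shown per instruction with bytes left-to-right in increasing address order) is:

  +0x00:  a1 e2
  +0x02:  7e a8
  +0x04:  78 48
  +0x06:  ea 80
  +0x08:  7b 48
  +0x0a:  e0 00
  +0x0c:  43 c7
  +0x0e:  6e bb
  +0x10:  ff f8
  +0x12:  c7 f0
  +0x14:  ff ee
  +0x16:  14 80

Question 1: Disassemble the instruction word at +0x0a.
hlt

off 0x0a: read e0 00 as big → 0xe000
  opcode bits[15:11]=0x1c: hlt/N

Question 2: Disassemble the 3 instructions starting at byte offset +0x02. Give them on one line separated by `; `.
sw r13, r5; sw r0, r9; sub r5, r0

[02] 7e a8 → 0x7ea8
  top 5b → 0xf → sw [RR]
  [10:7] rd=13 = r13
  [6:3] rs=5 = r5
[04] 78 48 → 0x7848
  top 5b → 0xf → sw [RR]
  [10:7] rd=0 = r0
  [6:3] rs=9 = r9
[06] ea 80 → 0xea80
  top 5b → 0x1d → sub [RR]
  [10:7] rd=5 = r5
  [6:3] rs=0 = r0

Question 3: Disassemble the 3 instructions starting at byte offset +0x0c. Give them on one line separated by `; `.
andi r7, $71; cpi r13, $59; bra $-8

@+0c  big-endian(43 c7) = 0x43c7
  top 5b → 0x8 → andi [RI]
  [10:7] rd=7 = r7
  [6:0] imm=71 = $71
@+0e  big-endian(6e bb) = 0x6ebb
  top 5b → 0xd → cpi [RI]
  [10:7] rd=13 = r13
  [6:0] imm=59 = $59
@+10  big-endian(ff f8) = 0xfff8
  top 5b → 0x1f → bra [J]
  [10:0] imm=2040 (s11→-8) = $-8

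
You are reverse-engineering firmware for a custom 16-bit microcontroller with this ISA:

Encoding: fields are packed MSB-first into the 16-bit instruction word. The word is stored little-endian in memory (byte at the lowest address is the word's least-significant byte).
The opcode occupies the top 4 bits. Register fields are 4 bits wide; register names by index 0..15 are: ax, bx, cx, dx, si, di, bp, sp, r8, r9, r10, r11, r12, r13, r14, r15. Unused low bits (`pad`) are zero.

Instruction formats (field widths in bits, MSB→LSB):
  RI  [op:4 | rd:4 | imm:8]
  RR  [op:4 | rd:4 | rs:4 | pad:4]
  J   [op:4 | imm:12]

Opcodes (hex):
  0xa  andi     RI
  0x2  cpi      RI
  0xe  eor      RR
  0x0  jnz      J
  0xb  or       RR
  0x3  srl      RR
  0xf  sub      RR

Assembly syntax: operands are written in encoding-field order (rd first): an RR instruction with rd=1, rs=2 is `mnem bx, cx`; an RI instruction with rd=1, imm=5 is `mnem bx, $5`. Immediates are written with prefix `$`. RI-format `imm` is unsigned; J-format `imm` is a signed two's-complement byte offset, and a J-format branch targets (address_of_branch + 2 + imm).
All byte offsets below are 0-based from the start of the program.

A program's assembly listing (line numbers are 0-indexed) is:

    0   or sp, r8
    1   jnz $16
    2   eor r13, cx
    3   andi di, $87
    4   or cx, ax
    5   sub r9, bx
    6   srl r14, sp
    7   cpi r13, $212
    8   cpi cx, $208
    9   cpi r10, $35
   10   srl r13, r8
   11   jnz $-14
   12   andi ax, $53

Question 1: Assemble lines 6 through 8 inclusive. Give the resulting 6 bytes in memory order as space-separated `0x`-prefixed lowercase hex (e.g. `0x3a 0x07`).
6. srl fields op=0x3:4|rd=14:4|rs=7:4|pad=0:4 → word 3e70h → 70 3e
7. cpi fields op=0x2:4|rd=13:4|imm=212:8 → word 2dd4h → d4 2d
8. cpi fields op=0x2:4|rd=2:4|imm=208:8 → word 22d0h → d0 22

0x70 0x3e 0xd4 0x2d 0xd0 0x22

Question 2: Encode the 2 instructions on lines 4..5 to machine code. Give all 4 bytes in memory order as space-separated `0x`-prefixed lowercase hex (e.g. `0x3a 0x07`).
L4: or op=0xb:4|rd=2:4|rs=0:4|pad=0:4 ⇒ 0xb200 ⇒ little 00 b2
L5: sub op=0xf:4|rd=9:4|rs=1:4|pad=0:4 ⇒ 0xf910 ⇒ little 10 f9

0x00 0xb2 0x10 0xf9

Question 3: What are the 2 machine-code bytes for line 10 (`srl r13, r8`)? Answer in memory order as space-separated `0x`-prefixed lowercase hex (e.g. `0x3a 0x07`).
line 10 (srl): pack op=0x3:4|rd=13:4|rs=8:4|pad=0:4 = 0x3d80; little→ 80 3d

0x80 0x3d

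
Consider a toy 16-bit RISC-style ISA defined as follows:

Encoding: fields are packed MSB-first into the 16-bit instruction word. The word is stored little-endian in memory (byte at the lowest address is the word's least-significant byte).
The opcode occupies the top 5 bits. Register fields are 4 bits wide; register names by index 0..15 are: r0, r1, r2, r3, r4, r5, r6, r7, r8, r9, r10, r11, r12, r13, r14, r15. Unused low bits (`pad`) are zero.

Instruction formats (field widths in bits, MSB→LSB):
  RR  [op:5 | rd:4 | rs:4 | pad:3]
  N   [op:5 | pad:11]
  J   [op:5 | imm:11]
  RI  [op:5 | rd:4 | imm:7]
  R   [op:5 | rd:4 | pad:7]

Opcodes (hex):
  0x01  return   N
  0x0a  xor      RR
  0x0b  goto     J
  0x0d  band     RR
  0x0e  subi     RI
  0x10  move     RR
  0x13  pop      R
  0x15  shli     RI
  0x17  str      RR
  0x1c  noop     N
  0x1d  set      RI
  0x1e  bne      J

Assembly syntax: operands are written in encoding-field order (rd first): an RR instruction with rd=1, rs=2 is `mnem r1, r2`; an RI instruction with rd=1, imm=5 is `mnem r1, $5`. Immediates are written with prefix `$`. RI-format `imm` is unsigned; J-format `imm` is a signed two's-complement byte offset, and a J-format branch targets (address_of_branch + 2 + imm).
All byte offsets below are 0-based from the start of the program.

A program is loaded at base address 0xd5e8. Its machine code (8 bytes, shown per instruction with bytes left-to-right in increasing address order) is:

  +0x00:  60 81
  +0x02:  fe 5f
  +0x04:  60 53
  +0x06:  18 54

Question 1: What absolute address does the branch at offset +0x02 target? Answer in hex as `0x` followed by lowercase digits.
0xd5ea

off 0x02: read fe 5f as little → 0x5ffe
  op=0x5ffe>>11=0xb ⇒ goto (J)
  [10:0] imm=2046 (s11→-2) = $-2
  target = base 0xd5e8 + off 0x02 + 2 + imm -2 = 0xd5ea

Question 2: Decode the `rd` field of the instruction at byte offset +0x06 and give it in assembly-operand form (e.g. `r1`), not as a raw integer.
r8

+0x06: 18 54 ⇒ word 0x5418 (little)
  opcode bits[15:11]=0xa: xor/RR
  rd@[10:7]=0x8 ⇒ r8
  rs@[6:3]=0x3 ⇒ r3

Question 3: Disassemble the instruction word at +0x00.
off 0x00: read 60 81 as little → 0x8160
  top 5b → 0x10 → move [RR]
  [10:7] rd=2 = r2
  [6:3] rs=12 = r12

move r2, r12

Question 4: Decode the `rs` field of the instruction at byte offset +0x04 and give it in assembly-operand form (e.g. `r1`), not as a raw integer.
r12

+0x04: 60 53 ⇒ word 0x5360 (little)
  op=0x5360>>11=0xa ⇒ xor (RR)
  rd@[10:7]=0x6 ⇒ r6
  rs@[6:3]=0xc ⇒ r12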